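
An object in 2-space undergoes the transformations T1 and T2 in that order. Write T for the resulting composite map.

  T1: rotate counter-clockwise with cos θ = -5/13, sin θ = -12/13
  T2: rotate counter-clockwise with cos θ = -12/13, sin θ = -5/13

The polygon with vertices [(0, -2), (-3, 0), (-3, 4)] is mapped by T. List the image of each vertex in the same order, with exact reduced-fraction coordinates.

T1 rotate counter-clockwise with cos θ = -5/13, sin θ = -12/13: (0, -2) → (-24/13, 10/13); (-3, 0) → (15/13, 36/13); (-3, 4) → (63/13, 16/13)
T2 rotate counter-clockwise with cos θ = -12/13, sin θ = -5/13: (-24/13, 10/13) → (2, 0); (15/13, 36/13) → (0, -3); (63/13, 16/13) → (-4, -3)

image vertices: (2, 0), (0, -3), (-4, -3)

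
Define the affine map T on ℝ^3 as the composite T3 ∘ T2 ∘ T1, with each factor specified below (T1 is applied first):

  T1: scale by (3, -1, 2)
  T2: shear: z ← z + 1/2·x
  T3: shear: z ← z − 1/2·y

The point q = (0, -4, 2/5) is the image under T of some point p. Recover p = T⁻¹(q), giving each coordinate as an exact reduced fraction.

p = (0, 4, -4/5)

T1 = [3 0 0 0; 0 -1 0 0; 0 0 2 0; 0 0 0 1]
T2·T1 = [3 0 0 0; 0 -1 0 0; 3/2 0 2 0; 0 0 0 1]
T3·…·T1 = [3 0 0 0; 0 -1 0 0; 3/2 1/2 2 0; 0 0 0 1]
det M = -6; M⁻¹ = [1/3 0 0 0; 0 -1 0 0; -1/4 1/4 1/2 0; 0 0 0 1]
M⁻¹ · (0, -4, 2/5)ᵀ = (0, 4, -4/5)ᵀ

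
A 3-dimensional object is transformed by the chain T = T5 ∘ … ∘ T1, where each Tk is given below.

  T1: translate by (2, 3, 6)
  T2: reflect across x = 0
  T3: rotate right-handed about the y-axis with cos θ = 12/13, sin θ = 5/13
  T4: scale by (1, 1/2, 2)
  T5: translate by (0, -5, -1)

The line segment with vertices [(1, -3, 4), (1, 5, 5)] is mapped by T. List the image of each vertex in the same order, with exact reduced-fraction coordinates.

image vertices: (14/13, -5, 257/13), (19/13, -1, 281/13)

T1 translate by (2, 3, 6): (1, -3, 4) → (3, 0, 10); (1, 5, 5) → (3, 8, 11)
T2 reflect across x = 0: (3, 0, 10) → (-3, 0, 10); (3, 8, 11) → (-3, 8, 11)
T3 rotate right-handed about the y-axis with cos θ = 12/13, sin θ = 5/13: (-3, 0, 10) → (14/13, 0, 135/13); (-3, 8, 11) → (19/13, 8, 147/13)
T4 scale by (1, 1/2, 2): (14/13, 0, 135/13) → (14/13, 0, 270/13); (19/13, 8, 147/13) → (19/13, 4, 294/13)
T5 translate by (0, -5, -1): (14/13, 0, 270/13) → (14/13, -5, 257/13); (19/13, 4, 294/13) → (19/13, -1, 281/13)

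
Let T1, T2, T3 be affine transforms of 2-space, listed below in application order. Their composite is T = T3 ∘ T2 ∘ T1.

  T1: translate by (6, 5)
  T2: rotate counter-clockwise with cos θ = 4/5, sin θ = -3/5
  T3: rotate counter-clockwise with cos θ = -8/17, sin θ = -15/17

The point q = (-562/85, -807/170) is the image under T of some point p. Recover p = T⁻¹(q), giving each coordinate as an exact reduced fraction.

T1 = [1 0 6; 0 1 5; 0 0 1]
T2·T1 = [4/5 3/5 39/5; -3/5 4/5 2/5; 0 0 1]
T3·…·T1 = [-77/85 36/85 -282/85; -36/85 -77/85 -601/85; 0 0 1]
det M = 1; M⁻¹ = [-77/85 -36/85 -6; 36/85 -77/85 -5; 0 0 1]
M⁻¹ · (-562/85, -807/170)ᵀ = (2, -7/2)ᵀ

p = (2, -7/2)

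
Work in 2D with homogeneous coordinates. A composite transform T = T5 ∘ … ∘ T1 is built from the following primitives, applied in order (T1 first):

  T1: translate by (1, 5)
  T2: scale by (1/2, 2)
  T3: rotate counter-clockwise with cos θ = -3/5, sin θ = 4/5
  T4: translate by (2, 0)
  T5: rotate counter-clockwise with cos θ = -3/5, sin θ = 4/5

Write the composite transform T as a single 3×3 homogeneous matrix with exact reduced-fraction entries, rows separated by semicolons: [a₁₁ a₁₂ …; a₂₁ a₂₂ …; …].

T = [-7/50 48/25 413/50; -12/25 -14/25 -42/25; 0 0 1]

T1 = [1 0 1; 0 1 5; 0 0 1]
T2·T1 = [1/2 0 1/2; 0 2 10; 0 0 1]
T3·…·T1 = [-3/10 -8/5 -83/10; 2/5 -6/5 -28/5; 0 0 1]
T4·…·T1 = [-3/10 -8/5 -63/10; 2/5 -6/5 -28/5; 0 0 1]
T5·…·T1 = [-7/50 48/25 413/50; -12/25 -14/25 -42/25; 0 0 1]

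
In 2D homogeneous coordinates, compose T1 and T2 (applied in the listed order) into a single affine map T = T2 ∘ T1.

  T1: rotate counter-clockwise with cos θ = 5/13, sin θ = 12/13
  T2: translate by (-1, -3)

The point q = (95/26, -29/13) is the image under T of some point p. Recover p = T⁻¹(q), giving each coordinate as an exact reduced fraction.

p = (5/2, -4)

T1 = [5/13 -12/13 0; 12/13 5/13 0; 0 0 1]
T2·T1 = [5/13 -12/13 -1; 12/13 5/13 -3; 0 0 1]
det M = 1; M⁻¹ = [5/13 12/13 41/13; -12/13 5/13 3/13; 0 0 1]
M⁻¹ · (95/26, -29/13)ᵀ = (5/2, -4)ᵀ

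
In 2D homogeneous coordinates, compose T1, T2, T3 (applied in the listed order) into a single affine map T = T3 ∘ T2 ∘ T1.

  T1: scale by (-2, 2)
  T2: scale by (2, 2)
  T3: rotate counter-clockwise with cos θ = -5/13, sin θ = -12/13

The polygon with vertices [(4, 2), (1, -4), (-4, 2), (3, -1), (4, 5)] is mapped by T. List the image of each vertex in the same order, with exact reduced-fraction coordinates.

image vertices: (176/13, 152/13), (-172/13, 128/13), (16/13, -232/13), (12/13, 164/13), (320/13, 92/13)

T1 scale by (-2, 2): (4, 2) → (-8, 4); (1, -4) → (-2, -8); (-4, 2) → (8, 4); (3, -1) → (-6, -2); (4, 5) → (-8, 10)
T2 scale by (2, 2): (-8, 4) → (-16, 8); (-2, -8) → (-4, -16); (8, 4) → (16, 8); (-6, -2) → (-12, -4); (-8, 10) → (-16, 20)
T3 rotate counter-clockwise with cos θ = -5/13, sin θ = -12/13: (-16, 8) → (176/13, 152/13); (-4, -16) → (-172/13, 128/13); (16, 8) → (16/13, -232/13); (-12, -4) → (12/13, 164/13); (-16, 20) → (320/13, 92/13)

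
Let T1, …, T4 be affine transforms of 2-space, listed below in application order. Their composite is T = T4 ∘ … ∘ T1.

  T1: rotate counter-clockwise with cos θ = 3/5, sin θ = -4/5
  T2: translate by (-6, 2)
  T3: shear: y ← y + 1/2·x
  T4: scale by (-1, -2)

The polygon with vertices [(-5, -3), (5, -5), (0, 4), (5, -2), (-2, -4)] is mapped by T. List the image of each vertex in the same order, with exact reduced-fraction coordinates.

image vertices: (57/5, 3), (7, 17), (14/5, -6), (23/5, 11), (52/5, 8)

T1 rotate counter-clockwise with cos θ = 3/5, sin θ = -4/5: (-5, -3) → (-27/5, 11/5); (5, -5) → (-1, -7); (0, 4) → (16/5, 12/5); (5, -2) → (7/5, -26/5); (-2, -4) → (-22/5, -4/5)
T2 translate by (-6, 2): (-27/5, 11/5) → (-57/5, 21/5); (-1, -7) → (-7, -5); (16/5, 12/5) → (-14/5, 22/5); (7/5, -26/5) → (-23/5, -16/5); (-22/5, -4/5) → (-52/5, 6/5)
T3 shear: y ← y + 1/2·x: (-57/5, 21/5) → (-57/5, -3/2); (-7, -5) → (-7, -17/2); (-14/5, 22/5) → (-14/5, 3); (-23/5, -16/5) → (-23/5, -11/2); (-52/5, 6/5) → (-52/5, -4)
T4 scale by (-1, -2): (-57/5, -3/2) → (57/5, 3); (-7, -17/2) → (7, 17); (-14/5, 3) → (14/5, -6); (-23/5, -11/2) → (23/5, 11); (-52/5, -4) → (52/5, 8)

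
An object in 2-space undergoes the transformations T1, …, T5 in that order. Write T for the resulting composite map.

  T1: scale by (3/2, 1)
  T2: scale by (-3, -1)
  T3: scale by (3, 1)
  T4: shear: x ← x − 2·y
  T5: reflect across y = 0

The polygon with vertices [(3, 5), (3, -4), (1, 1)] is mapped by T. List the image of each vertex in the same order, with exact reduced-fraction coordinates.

image vertices: (-61/2, 5), (-97/2, -4), (-23/2, 1)

T1 scale by (3/2, 1): (3, 5) → (9/2, 5); (3, -4) → (9/2, -4); (1, 1) → (3/2, 1)
T2 scale by (-3, -1): (9/2, 5) → (-27/2, -5); (9/2, -4) → (-27/2, 4); (3/2, 1) → (-9/2, -1)
T3 scale by (3, 1): (-27/2, -5) → (-81/2, -5); (-27/2, 4) → (-81/2, 4); (-9/2, -1) → (-27/2, -1)
T4 shear: x ← x − 2·y: (-81/2, -5) → (-61/2, -5); (-81/2, 4) → (-97/2, 4); (-27/2, -1) → (-23/2, -1)
T5 reflect across y = 0: (-61/2, -5) → (-61/2, 5); (-97/2, 4) → (-97/2, -4); (-23/2, -1) → (-23/2, 1)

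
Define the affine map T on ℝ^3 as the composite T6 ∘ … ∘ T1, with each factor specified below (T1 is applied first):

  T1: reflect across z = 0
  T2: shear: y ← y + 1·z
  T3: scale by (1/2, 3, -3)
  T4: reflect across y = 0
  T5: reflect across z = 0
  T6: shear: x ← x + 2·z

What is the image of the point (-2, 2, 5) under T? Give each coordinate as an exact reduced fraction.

T(p) = (-31, 9, -15)

T1 reflect across z = 0: (-2, 2, 5) → (-2, 2, -5)
T2 shear: y ← y + 1·z: (-2, 2, -5) → (-2, -3, -5)
T3 scale by (1/2, 3, -3): (-2, -3, -5) → (-1, -9, 15)
T4 reflect across y = 0: (-1, -9, 15) → (-1, 9, 15)
T5 reflect across z = 0: (-1, 9, 15) → (-1, 9, -15)
T6 shear: x ← x + 2·z: (-1, 9, -15) → (-31, 9, -15)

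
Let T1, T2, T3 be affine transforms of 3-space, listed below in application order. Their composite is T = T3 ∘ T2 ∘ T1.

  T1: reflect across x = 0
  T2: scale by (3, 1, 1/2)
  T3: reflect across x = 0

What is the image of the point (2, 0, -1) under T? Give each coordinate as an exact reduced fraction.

T(p) = (6, 0, -1/2)

T1 reflect across x = 0: (2, 0, -1) → (-2, 0, -1)
T2 scale by (3, 1, 1/2): (-2, 0, -1) → (-6, 0, -1/2)
T3 reflect across x = 0: (-6, 0, -1/2) → (6, 0, -1/2)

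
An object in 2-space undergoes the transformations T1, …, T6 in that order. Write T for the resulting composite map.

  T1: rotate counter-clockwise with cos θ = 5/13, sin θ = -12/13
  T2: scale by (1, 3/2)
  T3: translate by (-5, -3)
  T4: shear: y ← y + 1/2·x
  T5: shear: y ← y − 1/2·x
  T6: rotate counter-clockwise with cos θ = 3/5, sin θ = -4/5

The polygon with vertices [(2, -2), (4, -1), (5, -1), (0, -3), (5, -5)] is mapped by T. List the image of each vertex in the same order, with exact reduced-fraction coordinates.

image vertices: (-597/65, 46/65), (-129/13, -51/26), (-54/5, -31/10), (-549/65, 439/130), (-966/65, -199/130)

T1 rotate counter-clockwise with cos θ = 5/13, sin θ = -12/13: (2, -2) → (-14/13, -34/13); (4, -1) → (8/13, -53/13); (5, -1) → (1, -5); (0, -3) → (-36/13, -15/13); (5, -5) → (-35/13, -85/13)
T2 scale by (1, 3/2): (-14/13, -34/13) → (-14/13, -51/13); (8/13, -53/13) → (8/13, -159/26); (1, -5) → (1, -15/2); (-36/13, -15/13) → (-36/13, -45/26); (-35/13, -85/13) → (-35/13, -255/26)
T3 translate by (-5, -3): (-14/13, -51/13) → (-79/13, -90/13); (8/13, -159/26) → (-57/13, -237/26); (1, -15/2) → (-4, -21/2); (-36/13, -45/26) → (-101/13, -123/26); (-35/13, -255/26) → (-100/13, -333/26)
T4 shear: y ← y + 1/2·x: (-79/13, -90/13) → (-79/13, -259/26); (-57/13, -237/26) → (-57/13, -147/13); (-4, -21/2) → (-4, -25/2); (-101/13, -123/26) → (-101/13, -112/13); (-100/13, -333/26) → (-100/13, -433/26)
T5 shear: y ← y − 1/2·x: (-79/13, -259/26) → (-79/13, -90/13); (-57/13, -147/13) → (-57/13, -237/26); (-4, -25/2) → (-4, -21/2); (-101/13, -112/13) → (-101/13, -123/26); (-100/13, -433/26) → (-100/13, -333/26)
T6 rotate counter-clockwise with cos θ = 3/5, sin θ = -4/5: (-79/13, -90/13) → (-597/65, 46/65); (-57/13, -237/26) → (-129/13, -51/26); (-4, -21/2) → (-54/5, -31/10); (-101/13, -123/26) → (-549/65, 439/130); (-100/13, -333/26) → (-966/65, -199/130)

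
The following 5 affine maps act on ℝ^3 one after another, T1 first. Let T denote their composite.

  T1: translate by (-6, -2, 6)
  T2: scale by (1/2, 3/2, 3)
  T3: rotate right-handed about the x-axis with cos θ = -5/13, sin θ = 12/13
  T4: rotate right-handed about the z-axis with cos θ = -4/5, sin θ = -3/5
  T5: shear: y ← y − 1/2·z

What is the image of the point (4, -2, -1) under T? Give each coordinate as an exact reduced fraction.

T(p) = (-398/65, 2013/130, -147/13)

T1 translate by (-6, -2, 6): (4, -2, -1) → (-2, -4, 5)
T2 scale by (1/2, 3/2, 3): (-2, -4, 5) → (-1, -6, 15)
T3 rotate right-handed about the x-axis with cos θ = -5/13, sin θ = 12/13: (-1, -6, 15) → (-1, -150/13, -147/13)
T4 rotate right-handed about the z-axis with cos θ = -4/5, sin θ = -3/5: (-1, -150/13, -147/13) → (-398/65, 639/65, -147/13)
T5 shear: y ← y − 1/2·z: (-398/65, 639/65, -147/13) → (-398/65, 2013/130, -147/13)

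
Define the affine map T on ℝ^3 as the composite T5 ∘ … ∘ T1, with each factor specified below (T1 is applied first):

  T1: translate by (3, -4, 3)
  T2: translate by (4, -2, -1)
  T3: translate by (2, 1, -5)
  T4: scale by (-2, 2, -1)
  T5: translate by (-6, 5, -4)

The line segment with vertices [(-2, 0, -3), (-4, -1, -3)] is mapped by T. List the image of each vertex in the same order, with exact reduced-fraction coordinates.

T1 translate by (3, -4, 3): (-2, 0, -3) → (1, -4, 0); (-4, -1, -3) → (-1, -5, 0)
T2 translate by (4, -2, -1): (1, -4, 0) → (5, -6, -1); (-1, -5, 0) → (3, -7, -1)
T3 translate by (2, 1, -5): (5, -6, -1) → (7, -5, -6); (3, -7, -1) → (5, -6, -6)
T4 scale by (-2, 2, -1): (7, -5, -6) → (-14, -10, 6); (5, -6, -6) → (-10, -12, 6)
T5 translate by (-6, 5, -4): (-14, -10, 6) → (-20, -5, 2); (-10, -12, 6) → (-16, -7, 2)

image vertices: (-20, -5, 2), (-16, -7, 2)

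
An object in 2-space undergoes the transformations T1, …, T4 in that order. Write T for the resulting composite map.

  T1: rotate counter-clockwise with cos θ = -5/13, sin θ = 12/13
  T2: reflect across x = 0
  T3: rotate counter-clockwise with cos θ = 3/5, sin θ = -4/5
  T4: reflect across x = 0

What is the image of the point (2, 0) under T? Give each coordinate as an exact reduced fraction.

T(p) = (-126/65, 32/65)

T1 rotate counter-clockwise with cos θ = -5/13, sin θ = 12/13: (2, 0) → (-10/13, 24/13)
T2 reflect across x = 0: (-10/13, 24/13) → (10/13, 24/13)
T3 rotate counter-clockwise with cos θ = 3/5, sin θ = -4/5: (10/13, 24/13) → (126/65, 32/65)
T4 reflect across x = 0: (126/65, 32/65) → (-126/65, 32/65)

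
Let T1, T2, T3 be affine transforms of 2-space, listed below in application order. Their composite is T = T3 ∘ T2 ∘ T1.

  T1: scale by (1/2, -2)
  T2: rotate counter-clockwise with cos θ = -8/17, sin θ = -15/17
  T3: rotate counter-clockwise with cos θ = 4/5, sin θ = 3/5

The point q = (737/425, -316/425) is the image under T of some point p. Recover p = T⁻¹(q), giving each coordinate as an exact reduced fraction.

p = (2, -4/5)

T1 = [1/2 0 0; 0 -2 0; 0 0 1]
T2·T1 = [-4/17 -30/17 0; -15/34 16/17 0; 0 0 1]
T3·…·T1 = [13/170 -168/85 0; -42/85 -26/85 0; 0 0 1]
det M = -1; M⁻¹ = [26/85 -168/85 0; -42/85 -13/170 0; 0 0 1]
M⁻¹ · (737/425, -316/425)ᵀ = (2, -4/5)ᵀ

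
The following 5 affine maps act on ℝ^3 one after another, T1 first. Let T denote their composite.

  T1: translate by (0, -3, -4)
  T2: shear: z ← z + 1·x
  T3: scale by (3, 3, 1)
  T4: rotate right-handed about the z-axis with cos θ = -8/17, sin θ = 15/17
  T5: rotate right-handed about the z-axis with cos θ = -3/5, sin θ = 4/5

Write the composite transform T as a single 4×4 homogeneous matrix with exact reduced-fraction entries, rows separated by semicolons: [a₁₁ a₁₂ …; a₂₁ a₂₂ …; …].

T = [-108/85 231/85 0 -693/85; -231/85 -108/85 0 324/85; 1 0 1 -4; 0 0 0 1]

T1 = [1 0 0 0; 0 1 0 -3; 0 0 1 -4; 0 0 0 1]
T2·T1 = [1 0 0 0; 0 1 0 -3; 1 0 1 -4; 0 0 0 1]
T3·…·T1 = [3 0 0 0; 0 3 0 -9; 1 0 1 -4; 0 0 0 1]
T4·…·T1 = [-24/17 -45/17 0 135/17; 45/17 -24/17 0 72/17; 1 0 1 -4; 0 0 0 1]
T5·…·T1 = [-108/85 231/85 0 -693/85; -231/85 -108/85 0 324/85; 1 0 1 -4; 0 0 0 1]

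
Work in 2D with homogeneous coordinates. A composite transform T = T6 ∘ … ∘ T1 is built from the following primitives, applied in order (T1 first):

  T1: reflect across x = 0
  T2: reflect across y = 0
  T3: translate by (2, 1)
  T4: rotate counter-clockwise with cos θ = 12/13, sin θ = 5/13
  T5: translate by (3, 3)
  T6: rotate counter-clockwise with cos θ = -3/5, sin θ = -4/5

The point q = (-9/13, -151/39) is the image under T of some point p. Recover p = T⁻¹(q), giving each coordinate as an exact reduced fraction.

p = (2, 7/3)

T1 = [-1 0 0; 0 1 0; 0 0 1]
T2·T1 = [-1 0 0; 0 -1 0; 0 0 1]
T3·…·T1 = [-1 0 2; 0 -1 1; 0 0 1]
T4·…·T1 = [-12/13 5/13 19/13; -5/13 -12/13 22/13; 0 0 1]
T5·…·T1 = [-12/13 5/13 58/13; -5/13 -12/13 61/13; 0 0 1]
T6·…·T1 = [16/65 -63/65 14/13; 63/65 16/65 -83/13; 0 0 1]
det M = 1; M⁻¹ = [16/65 63/65 77/13; -63/65 16/65 34/13; 0 0 1]
M⁻¹ · (-9/13, -151/39)ᵀ = (2, 7/3)ᵀ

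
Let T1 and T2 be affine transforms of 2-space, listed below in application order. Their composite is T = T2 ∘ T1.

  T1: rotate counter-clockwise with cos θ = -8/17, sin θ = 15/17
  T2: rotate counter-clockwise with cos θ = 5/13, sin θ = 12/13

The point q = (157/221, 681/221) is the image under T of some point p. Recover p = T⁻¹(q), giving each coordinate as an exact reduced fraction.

p = (-1, -3)

T1 = [-8/17 -15/17 0; 15/17 -8/17 0; 0 0 1]
T2·T1 = [-220/221 21/221 0; -21/221 -220/221 0; 0 0 1]
det M = 1; M⁻¹ = [-220/221 -21/221 0; 21/221 -220/221 0; 0 0 1]
M⁻¹ · (157/221, 681/221)ᵀ = (-1, -3)ᵀ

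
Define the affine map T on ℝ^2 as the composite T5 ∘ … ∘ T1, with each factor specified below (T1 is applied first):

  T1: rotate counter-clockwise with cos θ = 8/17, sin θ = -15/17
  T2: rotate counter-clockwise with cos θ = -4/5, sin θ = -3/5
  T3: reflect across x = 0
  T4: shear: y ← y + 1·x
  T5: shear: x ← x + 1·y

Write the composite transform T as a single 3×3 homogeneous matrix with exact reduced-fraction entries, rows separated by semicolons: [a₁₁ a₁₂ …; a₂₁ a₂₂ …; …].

T1 = [8/17 15/17 0; -15/17 8/17 0; 0 0 1]
T2·T1 = [-77/85 -36/85 0; 36/85 -77/85 0; 0 0 1]
T3·…·T1 = [77/85 36/85 0; 36/85 -77/85 0; 0 0 1]
T4·…·T1 = [77/85 36/85 0; 113/85 -41/85 0; 0 0 1]
T5·…·T1 = [38/17 -1/17 0; 113/85 -41/85 0; 0 0 1]

T = [38/17 -1/17 0; 113/85 -41/85 0; 0 0 1]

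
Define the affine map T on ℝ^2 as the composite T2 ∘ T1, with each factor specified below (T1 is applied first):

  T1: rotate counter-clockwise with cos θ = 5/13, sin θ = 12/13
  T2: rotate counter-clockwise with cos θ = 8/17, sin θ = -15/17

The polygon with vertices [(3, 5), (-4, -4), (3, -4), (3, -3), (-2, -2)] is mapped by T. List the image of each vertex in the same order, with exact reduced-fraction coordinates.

T1 rotate counter-clockwise with cos θ = 5/13, sin θ = 12/13: (3, 5) → (-45/13, 61/13); (-4, -4) → (28/13, -68/13); (3, -4) → (63/13, 16/13); (3, -3) → (51/13, 21/13); (-2, -2) → (14/13, -34/13)
T2 rotate counter-clockwise with cos θ = 8/17, sin θ = -15/17: (-45/13, 61/13) → (555/221, 1163/221); (28/13, -68/13) → (-796/221, -964/221); (63/13, 16/13) → (744/221, -817/221); (51/13, 21/13) → (723/221, -597/221); (14/13, -34/13) → (-398/221, -482/221)

image vertices: (555/221, 1163/221), (-796/221, -964/221), (744/221, -817/221), (723/221, -597/221), (-398/221, -482/221)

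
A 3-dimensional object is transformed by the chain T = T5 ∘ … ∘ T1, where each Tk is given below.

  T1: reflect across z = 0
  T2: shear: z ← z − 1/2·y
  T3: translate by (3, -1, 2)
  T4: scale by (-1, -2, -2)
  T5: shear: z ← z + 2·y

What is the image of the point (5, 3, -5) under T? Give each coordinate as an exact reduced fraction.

T1 reflect across z = 0: (5, 3, -5) → (5, 3, 5)
T2 shear: z ← z − 1/2·y: (5, 3, 5) → (5, 3, 7/2)
T3 translate by (3, -1, 2): (5, 3, 7/2) → (8, 2, 11/2)
T4 scale by (-1, -2, -2): (8, 2, 11/2) → (-8, -4, -11)
T5 shear: z ← z + 2·y: (-8, -4, -11) → (-8, -4, -19)

T(p) = (-8, -4, -19)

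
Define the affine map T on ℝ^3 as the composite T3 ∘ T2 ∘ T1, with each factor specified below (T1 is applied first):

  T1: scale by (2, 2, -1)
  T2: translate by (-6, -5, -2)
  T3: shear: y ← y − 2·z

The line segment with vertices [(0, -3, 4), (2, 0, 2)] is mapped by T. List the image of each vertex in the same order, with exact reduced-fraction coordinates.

image vertices: (-6, 1, -6), (-2, 3, -4)

T1 scale by (2, 2, -1): (0, -3, 4) → (0, -6, -4); (2, 0, 2) → (4, 0, -2)
T2 translate by (-6, -5, -2): (0, -6, -4) → (-6, -11, -6); (4, 0, -2) → (-2, -5, -4)
T3 shear: y ← y − 2·z: (-6, -11, -6) → (-6, 1, -6); (-2, -5, -4) → (-2, 3, -4)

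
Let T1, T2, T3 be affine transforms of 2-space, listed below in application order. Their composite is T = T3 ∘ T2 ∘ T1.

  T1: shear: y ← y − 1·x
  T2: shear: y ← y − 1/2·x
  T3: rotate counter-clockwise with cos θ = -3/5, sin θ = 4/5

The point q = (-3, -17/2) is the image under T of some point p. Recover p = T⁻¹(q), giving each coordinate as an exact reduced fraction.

T1 = [1 0 0; -1 1 0; 0 0 1]
T2·T1 = [1 0 0; -3/2 1 0; 0 0 1]
T3·…·T1 = [3/5 -4/5 0; 17/10 -3/5 0; 0 0 1]
det M = 1; M⁻¹ = [-3/5 4/5 0; -17/10 3/5 0; 0 0 1]
M⁻¹ · (-3, -17/2)ᵀ = (-5, 0)ᵀ

p = (-5, 0)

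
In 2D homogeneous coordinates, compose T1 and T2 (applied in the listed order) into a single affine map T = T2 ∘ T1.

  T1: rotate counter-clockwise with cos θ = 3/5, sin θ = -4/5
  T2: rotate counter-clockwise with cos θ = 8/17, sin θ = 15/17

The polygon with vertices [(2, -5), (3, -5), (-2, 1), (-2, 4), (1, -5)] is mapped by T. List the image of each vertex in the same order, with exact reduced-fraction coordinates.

T1 rotate counter-clockwise with cos θ = 3/5, sin θ = -4/5: (2, -5) → (-14/5, -23/5); (3, -5) → (-11/5, -27/5); (-2, 1) → (-2/5, 11/5); (-2, 4) → (2, 4); (1, -5) → (-17/5, -19/5)
T2 rotate counter-clockwise with cos θ = 8/17, sin θ = 15/17: (-14/5, -23/5) → (233/85, -394/85); (-11/5, -27/5) → (317/85, -381/85); (-2/5, 11/5) → (-181/85, 58/85); (2, 4) → (-44/17, 62/17); (-17/5, -19/5) → (149/85, -407/85)

image vertices: (233/85, -394/85), (317/85, -381/85), (-181/85, 58/85), (-44/17, 62/17), (149/85, -407/85)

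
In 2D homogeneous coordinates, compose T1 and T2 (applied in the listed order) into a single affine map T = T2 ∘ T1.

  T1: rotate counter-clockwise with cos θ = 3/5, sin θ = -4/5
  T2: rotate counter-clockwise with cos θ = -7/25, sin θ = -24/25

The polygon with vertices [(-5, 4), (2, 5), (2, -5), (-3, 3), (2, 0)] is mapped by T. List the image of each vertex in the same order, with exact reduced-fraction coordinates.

image vertices: (761/125, -248/125), (-14/125, -673/125), (-454/125, 497/125), (483/125, -219/125), (-234/125, -88/125)

T1 rotate counter-clockwise with cos θ = 3/5, sin θ = -4/5: (-5, 4) → (1/5, 32/5); (2, 5) → (26/5, 7/5); (2, -5) → (-14/5, -23/5); (-3, 3) → (3/5, 21/5); (2, 0) → (6/5, -8/5)
T2 rotate counter-clockwise with cos θ = -7/25, sin θ = -24/25: (1/5, 32/5) → (761/125, -248/125); (26/5, 7/5) → (-14/125, -673/125); (-14/5, -23/5) → (-454/125, 497/125); (3/5, 21/5) → (483/125, -219/125); (6/5, -8/5) → (-234/125, -88/125)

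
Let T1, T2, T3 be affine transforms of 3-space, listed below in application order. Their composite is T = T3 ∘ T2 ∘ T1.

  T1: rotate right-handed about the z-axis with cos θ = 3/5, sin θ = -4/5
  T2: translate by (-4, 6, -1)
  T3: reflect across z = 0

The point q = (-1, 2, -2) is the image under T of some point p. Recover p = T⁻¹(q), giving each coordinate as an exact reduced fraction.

p = (5, 0, 3)

T1 = [3/5 4/5 0 0; -4/5 3/5 0 0; 0 0 1 0; 0 0 0 1]
T2·T1 = [3/5 4/5 0 -4; -4/5 3/5 0 6; 0 0 1 -1; 0 0 0 1]
T3·…·T1 = [3/5 4/5 0 -4; -4/5 3/5 0 6; 0 0 -1 1; 0 0 0 1]
det M = -1; M⁻¹ = [3/5 -4/5 0 36/5; 4/5 3/5 0 -2/5; 0 0 -1 1; 0 0 0 1]
M⁻¹ · (-1, 2, -2)ᵀ = (5, 0, 3)ᵀ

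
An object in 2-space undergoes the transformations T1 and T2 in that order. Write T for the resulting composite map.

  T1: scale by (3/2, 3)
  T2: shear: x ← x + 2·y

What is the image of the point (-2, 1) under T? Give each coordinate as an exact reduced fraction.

T(p) = (3, 3)

T1 scale by (3/2, 3): (-2, 1) → (-3, 3)
T2 shear: x ← x + 2·y: (-3, 3) → (3, 3)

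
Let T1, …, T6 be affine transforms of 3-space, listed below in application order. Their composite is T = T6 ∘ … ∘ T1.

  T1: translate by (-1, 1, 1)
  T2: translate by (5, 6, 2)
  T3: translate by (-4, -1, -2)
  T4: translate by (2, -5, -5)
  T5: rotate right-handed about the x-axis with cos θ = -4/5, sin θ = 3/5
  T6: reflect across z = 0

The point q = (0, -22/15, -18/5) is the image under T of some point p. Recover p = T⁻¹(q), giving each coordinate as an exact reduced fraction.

T1 = [1 0 0 -1; 0 1 0 1; 0 0 1 1; 0 0 0 1]
T2·T1 = [1 0 0 4; 0 1 0 7; 0 0 1 3; 0 0 0 1]
T3·…·T1 = [1 0 0 0; 0 1 0 6; 0 0 1 1; 0 0 0 1]
T4·…·T1 = [1 0 0 2; 0 1 0 1; 0 0 1 -4; 0 0 0 1]
T5·…·T1 = [1 0 0 2; 0 -4/5 -3/5 8/5; 0 3/5 -4/5 19/5; 0 0 0 1]
T6·…·T1 = [1 0 0 2; 0 -4/5 -3/5 8/5; 0 -3/5 4/5 -19/5; 0 0 0 1]
det M = -1; M⁻¹ = [1 0 0 -2; 0 -4/5 -3/5 -1; 0 -3/5 4/5 4; 0 0 0 1]
M⁻¹ · (0, -22/15, -18/5)ᵀ = (-2, 7/3, 2)ᵀ

p = (-2, 7/3, 2)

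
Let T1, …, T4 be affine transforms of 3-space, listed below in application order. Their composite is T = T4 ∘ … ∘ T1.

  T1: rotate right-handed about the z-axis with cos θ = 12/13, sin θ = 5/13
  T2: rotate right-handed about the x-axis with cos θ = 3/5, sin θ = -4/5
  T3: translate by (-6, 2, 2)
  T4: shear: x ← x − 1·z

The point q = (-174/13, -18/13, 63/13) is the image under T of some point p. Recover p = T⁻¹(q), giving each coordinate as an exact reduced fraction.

p = (-4, -3, -1)

T1 = [12/13 -5/13 0 0; 5/13 12/13 0 0; 0 0 1 0; 0 0 0 1]
T2·T1 = [12/13 -5/13 0 0; 3/13 36/65 4/5 0; -4/13 -48/65 3/5 0; 0 0 0 1]
T3·…·T1 = [12/13 -5/13 0 -6; 3/13 36/65 4/5 2; -4/13 -48/65 3/5 2; 0 0 0 1]
T4·…·T1 = [16/13 23/65 -3/5 -8; 3/13 36/65 4/5 2; -4/13 -48/65 3/5 2; 0 0 0 1]
det M = 1; M⁻¹ = [12/13 3/13 8/13 74/13; -5/13 36/65 -73/65 -126/65; 0 4/5 3/5 -14/5; 0 0 0 1]
M⁻¹ · (-174/13, -18/13, 63/13)ᵀ = (-4, -3, -1)ᵀ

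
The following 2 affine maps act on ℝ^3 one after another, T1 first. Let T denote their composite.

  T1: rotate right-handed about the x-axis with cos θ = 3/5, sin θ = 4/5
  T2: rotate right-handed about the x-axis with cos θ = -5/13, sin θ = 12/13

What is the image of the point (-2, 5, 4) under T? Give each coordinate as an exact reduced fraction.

T(p) = (-2, -379/65, -172/65)

T1 rotate right-handed about the x-axis with cos θ = 3/5, sin θ = 4/5: (-2, 5, 4) → (-2, -1/5, 32/5)
T2 rotate right-handed about the x-axis with cos θ = -5/13, sin θ = 12/13: (-2, -1/5, 32/5) → (-2, -379/65, -172/65)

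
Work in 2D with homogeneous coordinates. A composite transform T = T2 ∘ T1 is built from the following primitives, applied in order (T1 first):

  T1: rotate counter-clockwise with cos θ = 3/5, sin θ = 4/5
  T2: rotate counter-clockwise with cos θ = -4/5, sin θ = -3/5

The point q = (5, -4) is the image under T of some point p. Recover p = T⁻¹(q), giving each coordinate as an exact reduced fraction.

T1 = [3/5 -4/5 0; 4/5 3/5 0; 0 0 1]
T2·T1 = [0 1 0; -1 0 0; 0 0 1]
det M = 1; M⁻¹ = [0 -1 0; 1 0 0; 0 0 1]
M⁻¹ · (5, -4)ᵀ = (4, 5)ᵀ

p = (4, 5)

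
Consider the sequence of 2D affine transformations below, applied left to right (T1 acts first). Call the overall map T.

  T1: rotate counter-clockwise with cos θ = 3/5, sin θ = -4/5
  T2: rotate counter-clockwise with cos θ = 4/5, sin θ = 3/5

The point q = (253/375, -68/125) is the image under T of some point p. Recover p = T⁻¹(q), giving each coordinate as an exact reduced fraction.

p = (4/5, -1/3)

T1 = [3/5 4/5 0; -4/5 3/5 0; 0 0 1]
T2·T1 = [24/25 7/25 0; -7/25 24/25 0; 0 0 1]
det M = 1; M⁻¹ = [24/25 -7/25 0; 7/25 24/25 0; 0 0 1]
M⁻¹ · (253/375, -68/125)ᵀ = (4/5, -1/3)ᵀ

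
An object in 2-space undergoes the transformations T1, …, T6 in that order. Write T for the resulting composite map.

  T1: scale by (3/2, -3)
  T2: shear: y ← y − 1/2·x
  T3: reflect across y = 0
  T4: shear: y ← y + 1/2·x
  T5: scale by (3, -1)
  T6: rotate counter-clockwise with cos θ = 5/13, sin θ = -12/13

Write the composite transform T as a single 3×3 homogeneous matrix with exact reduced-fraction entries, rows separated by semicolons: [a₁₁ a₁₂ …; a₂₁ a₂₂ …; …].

T = [9/26 -36/13 0; -123/26 -15/13 0; 0 0 1]

T1 = [3/2 0 0; 0 -3 0; 0 0 1]
T2·T1 = [3/2 0 0; -3/4 -3 0; 0 0 1]
T3·…·T1 = [3/2 0 0; 3/4 3 0; 0 0 1]
T4·…·T1 = [3/2 0 0; 3/2 3 0; 0 0 1]
T5·…·T1 = [9/2 0 0; -3/2 -3 0; 0 0 1]
T6·…·T1 = [9/26 -36/13 0; -123/26 -15/13 0; 0 0 1]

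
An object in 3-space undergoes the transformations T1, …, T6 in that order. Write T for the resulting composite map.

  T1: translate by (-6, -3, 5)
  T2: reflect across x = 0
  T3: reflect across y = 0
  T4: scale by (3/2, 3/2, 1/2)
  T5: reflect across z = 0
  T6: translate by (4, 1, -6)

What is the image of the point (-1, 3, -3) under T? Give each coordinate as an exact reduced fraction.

T1 translate by (-6, -3, 5): (-1, 3, -3) → (-7, 0, 2)
T2 reflect across x = 0: (-7, 0, 2) → (7, 0, 2)
T3 reflect across y = 0: (7, 0, 2) → (7, 0, 2)
T4 scale by (3/2, 3/2, 1/2): (7, 0, 2) → (21/2, 0, 1)
T5 reflect across z = 0: (21/2, 0, 1) → (21/2, 0, -1)
T6 translate by (4, 1, -6): (21/2, 0, -1) → (29/2, 1, -7)

T(p) = (29/2, 1, -7)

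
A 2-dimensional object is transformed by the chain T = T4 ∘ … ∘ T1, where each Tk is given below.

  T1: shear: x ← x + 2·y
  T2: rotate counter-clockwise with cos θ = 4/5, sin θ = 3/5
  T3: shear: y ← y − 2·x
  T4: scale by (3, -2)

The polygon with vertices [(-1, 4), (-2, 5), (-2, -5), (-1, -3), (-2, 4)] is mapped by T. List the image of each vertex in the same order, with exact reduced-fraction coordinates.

image vertices: (48/5, -2), (51/5, -4), (-99/5, -4), (-57/5, -2), (36/5, -4)

T1 shear: x ← x + 2·y: (-1, 4) → (7, 4); (-2, 5) → (8, 5); (-2, -5) → (-12, -5); (-1, -3) → (-7, -3); (-2, 4) → (6, 4)
T2 rotate counter-clockwise with cos θ = 4/5, sin θ = 3/5: (7, 4) → (16/5, 37/5); (8, 5) → (17/5, 44/5); (-12, -5) → (-33/5, -56/5); (-7, -3) → (-19/5, -33/5); (6, 4) → (12/5, 34/5)
T3 shear: y ← y − 2·x: (16/5, 37/5) → (16/5, 1); (17/5, 44/5) → (17/5, 2); (-33/5, -56/5) → (-33/5, 2); (-19/5, -33/5) → (-19/5, 1); (12/5, 34/5) → (12/5, 2)
T4 scale by (3, -2): (16/5, 1) → (48/5, -2); (17/5, 2) → (51/5, -4); (-33/5, 2) → (-99/5, -4); (-19/5, 1) → (-57/5, -2); (12/5, 2) → (36/5, -4)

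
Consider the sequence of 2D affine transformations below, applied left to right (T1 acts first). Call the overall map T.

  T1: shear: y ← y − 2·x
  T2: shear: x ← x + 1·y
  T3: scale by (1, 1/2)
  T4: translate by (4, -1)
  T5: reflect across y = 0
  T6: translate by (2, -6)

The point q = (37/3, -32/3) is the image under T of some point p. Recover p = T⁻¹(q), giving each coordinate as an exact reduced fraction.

p = (-5, 4/3)

T1 = [1 0 0; -2 1 0; 0 0 1]
T2·T1 = [-1 1 0; -2 1 0; 0 0 1]
T3·…·T1 = [-1 1 0; -1 1/2 0; 0 0 1]
T4·…·T1 = [-1 1 4; -1 1/2 -1; 0 0 1]
T5·…·T1 = [-1 1 4; 1 -1/2 1; 0 0 1]
T6·…·T1 = [-1 1 6; 1 -1/2 -5; 0 0 1]
det M = -1/2; M⁻¹ = [1 2 4; 2 2 -2; 0 0 1]
M⁻¹ · (37/3, -32/3)ᵀ = (-5, 4/3)ᵀ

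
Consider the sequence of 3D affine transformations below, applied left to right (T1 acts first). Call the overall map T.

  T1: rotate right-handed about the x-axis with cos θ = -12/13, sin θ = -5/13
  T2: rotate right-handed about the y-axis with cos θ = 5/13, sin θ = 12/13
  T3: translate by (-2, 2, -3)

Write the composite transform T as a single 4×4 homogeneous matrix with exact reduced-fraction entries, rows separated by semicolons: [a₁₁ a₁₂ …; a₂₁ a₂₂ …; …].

T = [5/13 -60/169 -144/169 -2; 0 -12/13 5/13 2; -12/13 -25/169 -60/169 -3; 0 0 0 1]

T1 = [1 0 0 0; 0 -12/13 5/13 0; 0 -5/13 -12/13 0; 0 0 0 1]
T2·T1 = [5/13 -60/169 -144/169 0; 0 -12/13 5/13 0; -12/13 -25/169 -60/169 0; 0 0 0 1]
T3·…·T1 = [5/13 -60/169 -144/169 -2; 0 -12/13 5/13 2; -12/13 -25/169 -60/169 -3; 0 0 0 1]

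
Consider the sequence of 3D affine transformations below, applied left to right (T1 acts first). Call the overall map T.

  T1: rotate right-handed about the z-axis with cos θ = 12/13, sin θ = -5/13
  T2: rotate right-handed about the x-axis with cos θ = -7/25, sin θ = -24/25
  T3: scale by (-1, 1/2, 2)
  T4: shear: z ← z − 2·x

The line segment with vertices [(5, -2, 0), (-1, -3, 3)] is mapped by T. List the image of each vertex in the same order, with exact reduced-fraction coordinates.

image vertices: (-50/13, 343/650, 4852/325), (27/13, 1153/650, -408/325)

T1 rotate right-handed about the z-axis with cos θ = 12/13, sin θ = -5/13: (5, -2, 0) → (50/13, -49/13, 0); (-1, -3, 3) → (-27/13, -31/13, 3)
T2 rotate right-handed about the x-axis with cos θ = -7/25, sin θ = -24/25: (50/13, -49/13, 0) → (50/13, 343/325, 1176/325); (-27/13, -31/13, 3) → (-27/13, 1153/325, 471/325)
T3 scale by (-1, 1/2, 2): (50/13, 343/325, 1176/325) → (-50/13, 343/650, 2352/325); (-27/13, 1153/325, 471/325) → (27/13, 1153/650, 942/325)
T4 shear: z ← z − 2·x: (-50/13, 343/650, 2352/325) → (-50/13, 343/650, 4852/325); (27/13, 1153/650, 942/325) → (27/13, 1153/650, -408/325)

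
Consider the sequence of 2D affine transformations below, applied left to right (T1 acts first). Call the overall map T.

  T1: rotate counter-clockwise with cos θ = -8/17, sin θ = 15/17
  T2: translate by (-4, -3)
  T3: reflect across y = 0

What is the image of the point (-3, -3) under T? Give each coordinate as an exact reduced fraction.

T1 rotate counter-clockwise with cos θ = -8/17, sin θ = 15/17: (-3, -3) → (69/17, -21/17)
T2 translate by (-4, -3): (69/17, -21/17) → (1/17, -72/17)
T3 reflect across y = 0: (1/17, -72/17) → (1/17, 72/17)

T(p) = (1/17, 72/17)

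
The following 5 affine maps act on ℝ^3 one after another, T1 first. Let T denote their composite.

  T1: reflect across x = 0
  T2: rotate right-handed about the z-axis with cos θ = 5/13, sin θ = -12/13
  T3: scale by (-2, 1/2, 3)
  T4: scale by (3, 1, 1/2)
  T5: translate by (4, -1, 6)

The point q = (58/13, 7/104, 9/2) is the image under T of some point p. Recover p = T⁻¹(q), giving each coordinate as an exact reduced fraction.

p = (2, 3/4, -1)

T1 = [-1 0 0 0; 0 1 0 0; 0 0 1 0; 0 0 0 1]
T2·T1 = [-5/13 12/13 0 0; 12/13 5/13 0 0; 0 0 1 0; 0 0 0 1]
T3·…·T1 = [10/13 -24/13 0 0; 6/13 5/26 0 0; 0 0 3 0; 0 0 0 1]
T4·…·T1 = [30/13 -72/13 0 0; 6/13 5/26 0 0; 0 0 3/2 0; 0 0 0 1]
T5·…·T1 = [30/13 -72/13 0 4; 6/13 5/26 0 -1; 0 0 3/2 6; 0 0 0 1]
det M = 9/2; M⁻¹ = [5/78 24/13 0 62/39; -2/13 10/13 0 18/13; 0 0 2/3 -4; 0 0 0 1]
M⁻¹ · (58/13, 7/104, 9/2)ᵀ = (2, 3/4, -1)ᵀ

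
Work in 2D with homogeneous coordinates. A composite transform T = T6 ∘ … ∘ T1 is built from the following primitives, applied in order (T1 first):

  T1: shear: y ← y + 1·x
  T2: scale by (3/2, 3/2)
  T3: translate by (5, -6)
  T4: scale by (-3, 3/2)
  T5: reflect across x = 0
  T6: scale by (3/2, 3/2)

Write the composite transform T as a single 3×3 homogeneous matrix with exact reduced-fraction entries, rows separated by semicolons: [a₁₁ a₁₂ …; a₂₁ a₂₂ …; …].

T = [27/4 0 45/2; 27/8 27/8 -27/2; 0 0 1]

T1 = [1 0 0; 1 1 0; 0 0 1]
T2·T1 = [3/2 0 0; 3/2 3/2 0; 0 0 1]
T3·…·T1 = [3/2 0 5; 3/2 3/2 -6; 0 0 1]
T4·…·T1 = [-9/2 0 -15; 9/4 9/4 -9; 0 0 1]
T5·…·T1 = [9/2 0 15; 9/4 9/4 -9; 0 0 1]
T6·…·T1 = [27/4 0 45/2; 27/8 27/8 -27/2; 0 0 1]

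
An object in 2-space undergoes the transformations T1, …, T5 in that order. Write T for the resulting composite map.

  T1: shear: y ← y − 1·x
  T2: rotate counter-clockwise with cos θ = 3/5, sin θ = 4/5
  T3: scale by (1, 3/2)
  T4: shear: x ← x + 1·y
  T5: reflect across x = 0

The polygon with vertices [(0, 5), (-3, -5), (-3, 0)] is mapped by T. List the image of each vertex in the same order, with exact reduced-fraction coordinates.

T1 shear: y ← y − 1·x: (0, 5) → (0, 5); (-3, -5) → (-3, -2); (-3, 0) → (-3, 3)
T2 rotate counter-clockwise with cos θ = 3/5, sin θ = 4/5: (0, 5) → (-4, 3); (-3, -2) → (-1/5, -18/5); (-3, 3) → (-21/5, -3/5)
T3 scale by (1, 3/2): (-4, 3) → (-4, 9/2); (-1/5, -18/5) → (-1/5, -27/5); (-21/5, -3/5) → (-21/5, -9/10)
T4 shear: x ← x + 1·y: (-4, 9/2) → (1/2, 9/2); (-1/5, -27/5) → (-28/5, -27/5); (-21/5, -9/10) → (-51/10, -9/10)
T5 reflect across x = 0: (1/2, 9/2) → (-1/2, 9/2); (-28/5, -27/5) → (28/5, -27/5); (-51/10, -9/10) → (51/10, -9/10)

image vertices: (-1/2, 9/2), (28/5, -27/5), (51/10, -9/10)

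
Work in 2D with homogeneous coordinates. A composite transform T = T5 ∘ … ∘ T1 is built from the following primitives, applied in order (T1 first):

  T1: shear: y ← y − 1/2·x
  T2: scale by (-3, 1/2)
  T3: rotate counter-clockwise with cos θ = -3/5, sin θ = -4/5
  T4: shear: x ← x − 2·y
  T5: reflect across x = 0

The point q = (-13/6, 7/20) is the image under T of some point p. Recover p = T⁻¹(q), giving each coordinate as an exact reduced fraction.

T1 = [1 0 0; -1/2 1 0; 0 0 1]
T2·T1 = [-3 0 0; -1/4 1/2 0; 0 0 1]
T3·…·T1 = [8/5 2/5 0; 51/20 -3/10 0; 0 0 1]
T4·…·T1 = [-7/2 1 0; 51/20 -3/10 0; 0 0 1]
T5·…·T1 = [7/2 -1 0; 51/20 -3/10 0; 0 0 1]
det M = 3/2; M⁻¹ = [-1/5 2/3 0; -17/10 7/3 0; 0 0 1]
M⁻¹ · (-13/6, 7/20)ᵀ = (2/3, 9/2)ᵀ

p = (2/3, 9/2)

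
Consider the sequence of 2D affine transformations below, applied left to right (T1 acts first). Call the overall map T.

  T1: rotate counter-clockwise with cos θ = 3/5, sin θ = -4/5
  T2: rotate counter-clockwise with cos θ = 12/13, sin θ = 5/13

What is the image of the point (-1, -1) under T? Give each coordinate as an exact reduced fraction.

T1 rotate counter-clockwise with cos θ = 3/5, sin θ = -4/5: (-1, -1) → (-7/5, 1/5)
T2 rotate counter-clockwise with cos θ = 12/13, sin θ = 5/13: (-7/5, 1/5) → (-89/65, -23/65)

T(p) = (-89/65, -23/65)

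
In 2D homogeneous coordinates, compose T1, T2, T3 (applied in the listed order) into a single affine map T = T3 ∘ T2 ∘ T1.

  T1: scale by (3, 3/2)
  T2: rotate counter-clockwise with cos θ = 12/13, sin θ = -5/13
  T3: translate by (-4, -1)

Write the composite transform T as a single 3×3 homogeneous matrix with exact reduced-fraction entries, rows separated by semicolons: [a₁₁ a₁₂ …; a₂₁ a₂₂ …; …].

T = [36/13 15/26 -4; -15/13 18/13 -1; 0 0 1]

T1 = [3 0 0; 0 3/2 0; 0 0 1]
T2·T1 = [36/13 15/26 0; -15/13 18/13 0; 0 0 1]
T3·…·T1 = [36/13 15/26 -4; -15/13 18/13 -1; 0 0 1]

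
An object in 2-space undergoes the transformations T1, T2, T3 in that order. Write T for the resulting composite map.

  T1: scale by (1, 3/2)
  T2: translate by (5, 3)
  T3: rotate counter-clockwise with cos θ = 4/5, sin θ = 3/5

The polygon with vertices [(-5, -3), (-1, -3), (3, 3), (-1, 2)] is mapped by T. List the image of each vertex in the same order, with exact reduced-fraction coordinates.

T1 scale by (1, 3/2): (-5, -3) → (-5, -9/2); (-1, -3) → (-1, -9/2); (3, 3) → (3, 9/2); (-1, 2) → (-1, 3)
T2 translate by (5, 3): (-5, -9/2) → (0, -3/2); (-1, -9/2) → (4, -3/2); (3, 9/2) → (8, 15/2); (-1, 3) → (4, 6)
T3 rotate counter-clockwise with cos θ = 4/5, sin θ = 3/5: (0, -3/2) → (9/10, -6/5); (4, -3/2) → (41/10, 6/5); (8, 15/2) → (19/10, 54/5); (4, 6) → (-2/5, 36/5)

image vertices: (9/10, -6/5), (41/10, 6/5), (19/10, 54/5), (-2/5, 36/5)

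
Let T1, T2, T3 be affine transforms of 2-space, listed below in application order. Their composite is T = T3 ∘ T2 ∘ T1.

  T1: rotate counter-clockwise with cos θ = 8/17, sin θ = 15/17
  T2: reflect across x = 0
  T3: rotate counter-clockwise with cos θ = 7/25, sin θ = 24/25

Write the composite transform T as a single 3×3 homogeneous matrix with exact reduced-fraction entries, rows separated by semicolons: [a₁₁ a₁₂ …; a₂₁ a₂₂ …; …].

T1 = [8/17 -15/17 0; 15/17 8/17 0; 0 0 1]
T2·T1 = [-8/17 15/17 0; 15/17 8/17 0; 0 0 1]
T3·…·T1 = [-416/425 -87/425 0; -87/425 416/425 0; 0 0 1]

T = [-416/425 -87/425 0; -87/425 416/425 0; 0 0 1]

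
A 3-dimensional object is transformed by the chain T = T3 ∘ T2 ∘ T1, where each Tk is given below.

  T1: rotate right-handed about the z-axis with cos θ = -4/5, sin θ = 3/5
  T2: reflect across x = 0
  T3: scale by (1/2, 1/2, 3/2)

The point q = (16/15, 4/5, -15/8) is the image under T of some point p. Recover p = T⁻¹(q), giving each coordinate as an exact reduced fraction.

p = (8/3, 0, -5/4)

T1 = [-4/5 -3/5 0 0; 3/5 -4/5 0 0; 0 0 1 0; 0 0 0 1]
T2·T1 = [4/5 3/5 0 0; 3/5 -4/5 0 0; 0 0 1 0; 0 0 0 1]
T3·…·T1 = [2/5 3/10 0 0; 3/10 -2/5 0 0; 0 0 3/2 0; 0 0 0 1]
det M = -3/8; M⁻¹ = [8/5 6/5 0 0; 6/5 -8/5 0 0; 0 0 2/3 0; 0 0 0 1]
M⁻¹ · (16/15, 4/5, -15/8)ᵀ = (8/3, 0, -5/4)ᵀ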